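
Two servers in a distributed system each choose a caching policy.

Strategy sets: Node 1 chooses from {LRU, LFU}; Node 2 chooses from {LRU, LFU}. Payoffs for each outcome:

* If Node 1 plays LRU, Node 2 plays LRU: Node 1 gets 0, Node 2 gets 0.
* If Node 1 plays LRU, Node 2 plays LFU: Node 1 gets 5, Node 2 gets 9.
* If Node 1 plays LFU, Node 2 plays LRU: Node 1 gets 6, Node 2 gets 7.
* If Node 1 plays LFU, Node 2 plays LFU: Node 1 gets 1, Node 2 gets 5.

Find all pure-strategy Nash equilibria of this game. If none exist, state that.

For each player, find the best response to each opponent profile; mutual best responses are the pure NE.
Node 1 against LRU: payoffs 0, 6 → best response LFU.
Node 1 against LFU: payoffs 5, 1 → best response LRU.
Node 2 against LRU: payoffs 0, 9 → best response LFU.
Node 2 against LFU: payoffs 7, 5 → best response LRU.
Mutual best responses: (LRU, LFU); (LFU, LRU).

(LRU, LFU); (LFU, LRU)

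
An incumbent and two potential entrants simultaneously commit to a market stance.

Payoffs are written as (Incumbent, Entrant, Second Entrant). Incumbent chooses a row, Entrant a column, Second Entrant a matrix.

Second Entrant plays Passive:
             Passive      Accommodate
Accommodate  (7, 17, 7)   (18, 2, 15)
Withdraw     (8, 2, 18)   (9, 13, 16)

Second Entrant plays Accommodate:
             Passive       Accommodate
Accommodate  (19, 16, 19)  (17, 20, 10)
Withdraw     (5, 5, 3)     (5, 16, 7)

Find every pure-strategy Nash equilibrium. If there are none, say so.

none

(Accommodate, Passive, Passive): Incumbent can switch to Withdraw (7 → 8). Not NE.
(Accommodate, Passive, Accommodate): Entrant can switch to Accommodate (16 → 20). Not NE.
(Accommodate, Accommodate, Passive): Entrant can switch to Passive (2 → 17). Not NE.
(Accommodate, Accommodate, Accommodate): Second Entrant can switch to Passive (10 → 15). Not NE.
(Withdraw, Passive, Passive): Entrant can switch to Accommodate (2 → 13). Not NE.
(Withdraw, Passive, Accommodate): Incumbent can switch to Accommodate (5 → 19). Not NE.
(The remaining 2 profiles each have a profitable deviation by the same check.)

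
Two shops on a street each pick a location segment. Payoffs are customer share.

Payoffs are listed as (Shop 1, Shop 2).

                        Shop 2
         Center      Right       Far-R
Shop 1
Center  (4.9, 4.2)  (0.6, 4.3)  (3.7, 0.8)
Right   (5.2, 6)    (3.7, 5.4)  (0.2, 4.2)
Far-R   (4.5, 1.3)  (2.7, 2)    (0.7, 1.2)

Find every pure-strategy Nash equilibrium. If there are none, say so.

(Center, Center): Shop 1 can switch to Right (4.9 → 5.2). Not NE.
(Center, Right): Shop 1 can switch to Right (0.6 → 3.7). Not NE.
(Center, Far-R): Shop 2 can switch to Center (0.8 → 4.2). Not NE.
(Right, Center): Shop 1 gets 5.2, best alternative 4.9; Shop 2 gets 6, best alternative 5.4. No profitable deviation — NE.
(Right, Right): Shop 2 can switch to Center (5.4 → 6). Not NE.
(Right, Far-R): Shop 1 can switch to Center (0.2 → 3.7). Not NE.
(Far-R, Center): Shop 1 can switch to Center (4.5 → 4.9). Not NE.
(Far-R, Right): Shop 1 can switch to Right (2.7 → 3.7). Not NE.
(Far-R, Far-R): Shop 1 can switch to Center (0.7 → 3.7). Not NE.

Pure NE: (Right, Center)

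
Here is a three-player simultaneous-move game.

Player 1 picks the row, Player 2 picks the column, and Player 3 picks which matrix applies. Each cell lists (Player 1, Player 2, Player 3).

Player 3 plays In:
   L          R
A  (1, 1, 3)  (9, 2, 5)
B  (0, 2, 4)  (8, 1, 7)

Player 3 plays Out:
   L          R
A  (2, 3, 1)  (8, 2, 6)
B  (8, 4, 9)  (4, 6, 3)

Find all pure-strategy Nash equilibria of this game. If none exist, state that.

none

Player 1 against (L, In): payoffs 1, 0 → best response A.
Player 1 against (L, Out): payoffs 2, 8 → best response B.
Player 1 against (R, In): payoffs 9, 8 → best response A.
Player 1 against (R, Out): payoffs 8, 4 → best response A.
Player 2 against (A, In): payoffs 1, 2 → best response R.
Player 2 against (A, Out): payoffs 3, 2 → best response L.
Player 2 against (B, In): payoffs 2, 1 → best response L.
Player 2 against (B, Out): payoffs 4, 6 → best response R.
Player 3 against (A, L): payoffs 3, 1 → best response In.
Player 3 against (A, R): payoffs 5, 6 → best response Out.
Player 3 against (B, L): payoffs 4, 9 → best response Out.
Player 3 against (B, R): payoffs 7, 3 → best response In.
No profile is a mutual best response for all players.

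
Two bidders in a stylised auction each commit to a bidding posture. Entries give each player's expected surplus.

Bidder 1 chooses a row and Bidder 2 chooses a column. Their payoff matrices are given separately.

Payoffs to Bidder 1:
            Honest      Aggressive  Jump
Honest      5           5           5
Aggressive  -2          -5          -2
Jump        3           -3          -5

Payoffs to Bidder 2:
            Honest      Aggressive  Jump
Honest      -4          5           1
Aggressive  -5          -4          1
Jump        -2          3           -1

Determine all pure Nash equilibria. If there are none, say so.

The unique pure-strategy Nash equilibrium is (Honest, Aggressive).

Bidder 1 against Honest: payoffs 5, -2, 3 → best response Honest.
Bidder 1 against Aggressive: payoffs 5, -5, -3 → best response Honest.
Bidder 1 against Jump: payoffs 5, -2, -5 → best response Honest.
Bidder 2 against Honest: payoffs -4, 5, 1 → best response Aggressive.
Bidder 2 against Aggressive: payoffs -5, -4, 1 → best response Jump.
Bidder 2 against Jump: payoffs -2, 3, -1 → best response Aggressive.
Mutual best responses: (Honest, Aggressive).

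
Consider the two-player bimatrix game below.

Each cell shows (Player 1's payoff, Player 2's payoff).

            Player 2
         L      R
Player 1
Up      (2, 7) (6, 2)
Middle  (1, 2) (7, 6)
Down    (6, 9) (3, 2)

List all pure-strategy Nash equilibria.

Player 1 against L: payoffs 2, 1, 6 → best response Down.
Player 1 against R: payoffs 6, 7, 3 → best response Middle.
Player 2 against Up: payoffs 7, 2 → best response L.
Player 2 against Middle: payoffs 2, 6 → best response R.
Player 2 against Down: payoffs 9, 2 → best response L.
Mutual best responses: (Middle, R); (Down, L).

(Middle, R), (Down, L)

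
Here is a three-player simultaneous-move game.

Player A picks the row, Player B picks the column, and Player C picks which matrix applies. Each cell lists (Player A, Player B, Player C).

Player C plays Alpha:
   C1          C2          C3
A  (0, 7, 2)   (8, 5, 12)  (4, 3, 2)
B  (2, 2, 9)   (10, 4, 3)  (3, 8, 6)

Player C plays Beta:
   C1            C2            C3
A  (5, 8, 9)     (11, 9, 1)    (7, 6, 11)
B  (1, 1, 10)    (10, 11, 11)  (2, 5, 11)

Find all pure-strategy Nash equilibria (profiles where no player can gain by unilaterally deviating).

This game has no pure Nash equilibrium.

For each player, find the best response to each opponent profile; mutual best responses are the pure NE.
Player A against (C1, Alpha): payoffs 0, 2 → best response B.
Player A against (C1, Beta): payoffs 5, 1 → best response A.
Player A against (C2, Alpha): payoffs 8, 10 → best response B.
Player A against (C2, Beta): payoffs 11, 10 → best response A.
Player A against (C3, Alpha): payoffs 4, 3 → best response A.
Player A against (C3, Beta): payoffs 7, 2 → best response A.
Player B against (A, Alpha): payoffs 7, 5, 3 → best response C1.
Player B against (A, Beta): payoffs 8, 9, 6 → best response C2.
Player B against (B, Alpha): payoffs 2, 4, 8 → best response C3.
Player B against (B, Beta): payoffs 1, 11, 5 → best response C2.
Player C against (A, C1): payoffs 2, 9 → best response Beta.
Player C against (A, C2): payoffs 12, 1 → best response Alpha.
Player C against (A, C3): payoffs 2, 11 → best response Beta.
Player C against (B, C1): payoffs 9, 10 → best response Beta.
Player C against (B, C2): payoffs 3, 11 → best response Beta.
Player C against (B, C3): payoffs 6, 11 → best response Beta.
No profile is a mutual best response for all players.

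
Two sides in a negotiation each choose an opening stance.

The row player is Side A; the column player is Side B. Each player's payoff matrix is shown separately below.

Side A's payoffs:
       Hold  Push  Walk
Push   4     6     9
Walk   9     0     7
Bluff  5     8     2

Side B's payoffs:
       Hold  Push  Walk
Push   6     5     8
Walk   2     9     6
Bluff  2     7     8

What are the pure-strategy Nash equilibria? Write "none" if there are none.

The unique pure-strategy Nash equilibrium is (Push, Walk).

Mark each player's best response to every combination of opponents' strategies; a profile where every player is best-responding is a pure Nash equilibrium.
Side A against Hold: payoffs 4, 9, 5 → best response Walk.
Side A against Push: payoffs 6, 0, 8 → best response Bluff.
Side A against Walk: payoffs 9, 7, 2 → best response Push.
Side B against Push: payoffs 6, 5, 8 → best response Walk.
Side B against Walk: payoffs 2, 9, 6 → best response Push.
Side B against Bluff: payoffs 2, 7, 8 → best response Walk.
Mutual best responses: (Push, Walk).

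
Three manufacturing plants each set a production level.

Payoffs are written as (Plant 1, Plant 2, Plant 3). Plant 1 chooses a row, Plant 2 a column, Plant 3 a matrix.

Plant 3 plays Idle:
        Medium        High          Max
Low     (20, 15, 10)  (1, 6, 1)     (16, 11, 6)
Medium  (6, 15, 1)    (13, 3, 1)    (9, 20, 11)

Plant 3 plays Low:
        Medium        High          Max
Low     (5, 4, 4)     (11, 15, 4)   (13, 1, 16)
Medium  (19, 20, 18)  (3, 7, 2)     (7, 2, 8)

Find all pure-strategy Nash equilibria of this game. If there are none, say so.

(Low, Medium, Idle): Plant 1 gets 20, best alternative 6; Plant 2 gets 15, best alternative 11; Plant 3 gets 10, best alternative 4. No profitable deviation — NE.
(Low, Medium, Low): Plant 1 can switch to Medium (5 → 19). Not NE.
(Low, High, Idle): Plant 1 can switch to Medium (1 → 13). Not NE.
(Low, High, Low): Plant 1 gets 11, best alternative 3; Plant 2 gets 15, best alternative 4; Plant 3 gets 4, best alternative 1. No profitable deviation — NE.
(Low, Max, Idle): Plant 2 can switch to Medium (11 → 15). Not NE.
(Low, Max, Low): Plant 2 can switch to Medium (1 → 4). Not NE.
(Medium, Medium, Idle): Plant 1 can switch to Low (6 → 20). Not NE.
(Medium, Medium, Low): Plant 1 gets 19, best alternative 5; Plant 2 gets 20, best alternative 7; Plant 3 gets 18, best alternative 1. No profitable deviation — NE.
(Medium, High, Idle): Plant 2 can switch to Medium (3 → 15). Not NE.
(Medium, High, Low): Plant 1 can switch to Low (3 → 11). Not NE.
(Medium, Max, Idle): Plant 1 can switch to Low (9 → 16). Not NE.
(The remaining 1 profile has a profitable deviation by the same check.)

Pure-strategy Nash equilibria: (Low, Medium, Idle) and (Low, High, Low) and (Medium, Medium, Low)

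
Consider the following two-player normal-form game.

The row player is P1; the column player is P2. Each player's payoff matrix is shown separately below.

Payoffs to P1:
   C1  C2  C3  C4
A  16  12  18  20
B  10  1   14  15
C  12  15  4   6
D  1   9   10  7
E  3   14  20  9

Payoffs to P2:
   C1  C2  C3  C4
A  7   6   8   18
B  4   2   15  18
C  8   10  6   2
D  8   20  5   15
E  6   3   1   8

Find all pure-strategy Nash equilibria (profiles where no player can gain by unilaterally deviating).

Mark each player's best response to every combination of opponents' strategies; a profile where every player is best-responding is a pure Nash equilibrium.
P1 against C1: payoffs 16, 10, 12, 1, 3 → best response A.
P1 against C2: payoffs 12, 1, 15, 9, 14 → best response C.
P1 against C3: payoffs 18, 14, 4, 10, 20 → best response E.
P1 against C4: payoffs 20, 15, 6, 7, 9 → best response A.
P2 against A: payoffs 7, 6, 8, 18 → best response C4.
P2 against B: payoffs 4, 2, 15, 18 → best response C4.
P2 against C: payoffs 8, 10, 6, 2 → best response C2.
P2 against D: payoffs 8, 20, 5, 15 → best response C2.
P2 against E: payoffs 6, 3, 1, 8 → best response C4.
Mutual best responses: (A, C4); (C, C2).

The pure Nash equilibria are (A, C4); (C, C2).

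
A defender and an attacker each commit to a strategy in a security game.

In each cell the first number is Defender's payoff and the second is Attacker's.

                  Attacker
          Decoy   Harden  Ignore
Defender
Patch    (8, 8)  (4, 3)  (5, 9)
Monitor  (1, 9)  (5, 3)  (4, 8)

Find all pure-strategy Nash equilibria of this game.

(Patch, Decoy): Attacker can switch to Ignore (8 → 9). Not NE.
(Patch, Harden): Defender can switch to Monitor (4 → 5). Not NE.
(Patch, Ignore): Defender gets 5, best alternative 4; Attacker gets 9, best alternative 8. No profitable deviation — NE.
(Monitor, Decoy): Defender can switch to Patch (1 → 8). Not NE.
(Monitor, Harden): Attacker can switch to Decoy (3 → 9). Not NE.
(Monitor, Ignore): Defender can switch to Patch (4 → 5). Not NE.

Pure NE: (Patch, Ignore)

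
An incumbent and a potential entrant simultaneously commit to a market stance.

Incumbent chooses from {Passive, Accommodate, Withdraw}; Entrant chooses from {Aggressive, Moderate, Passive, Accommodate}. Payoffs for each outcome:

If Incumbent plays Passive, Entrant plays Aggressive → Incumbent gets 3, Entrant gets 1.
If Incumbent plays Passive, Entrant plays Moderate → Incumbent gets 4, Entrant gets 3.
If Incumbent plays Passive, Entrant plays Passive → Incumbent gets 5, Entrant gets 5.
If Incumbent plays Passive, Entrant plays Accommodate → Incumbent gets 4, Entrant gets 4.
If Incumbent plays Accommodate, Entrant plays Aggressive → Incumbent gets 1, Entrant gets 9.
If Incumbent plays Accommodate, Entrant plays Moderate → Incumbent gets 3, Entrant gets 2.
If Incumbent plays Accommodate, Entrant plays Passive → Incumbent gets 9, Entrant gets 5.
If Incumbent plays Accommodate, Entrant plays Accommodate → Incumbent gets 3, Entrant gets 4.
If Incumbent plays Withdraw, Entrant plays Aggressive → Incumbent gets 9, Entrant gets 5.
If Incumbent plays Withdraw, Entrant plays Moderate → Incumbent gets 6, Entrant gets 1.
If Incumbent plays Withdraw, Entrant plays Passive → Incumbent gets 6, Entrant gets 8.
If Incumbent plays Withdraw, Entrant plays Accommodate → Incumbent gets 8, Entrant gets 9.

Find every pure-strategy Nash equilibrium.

Incumbent against Aggressive: payoffs 3, 1, 9 → best response Withdraw.
Incumbent against Moderate: payoffs 4, 3, 6 → best response Withdraw.
Incumbent against Passive: payoffs 5, 9, 6 → best response Accommodate.
Incumbent against Accommodate: payoffs 4, 3, 8 → best response Withdraw.
Entrant against Passive: payoffs 1, 3, 5, 4 → best response Passive.
Entrant against Accommodate: payoffs 9, 2, 5, 4 → best response Aggressive.
Entrant against Withdraw: payoffs 5, 1, 8, 9 → best response Accommodate.
Mutual best responses: (Withdraw, Accommodate).

(Withdraw, Accommodate)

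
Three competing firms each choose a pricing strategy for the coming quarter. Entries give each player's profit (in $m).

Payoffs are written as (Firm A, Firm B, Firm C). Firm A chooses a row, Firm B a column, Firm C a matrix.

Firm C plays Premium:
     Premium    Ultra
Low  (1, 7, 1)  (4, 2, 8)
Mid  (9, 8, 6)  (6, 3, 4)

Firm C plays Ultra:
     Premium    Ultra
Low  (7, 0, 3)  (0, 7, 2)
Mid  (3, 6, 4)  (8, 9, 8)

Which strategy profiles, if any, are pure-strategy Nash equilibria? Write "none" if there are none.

(Mid, Premium, Premium) and (Mid, Ultra, Ultra)

Firm A against (Premium, Premium): payoffs 1, 9 → best response Mid.
Firm A against (Premium, Ultra): payoffs 7, 3 → best response Low.
Firm A against (Ultra, Premium): payoffs 4, 6 → best response Mid.
Firm A against (Ultra, Ultra): payoffs 0, 8 → best response Mid.
Firm B against (Low, Premium): payoffs 7, 2 → best response Premium.
Firm B against (Low, Ultra): payoffs 0, 7 → best response Ultra.
Firm B against (Mid, Premium): payoffs 8, 3 → best response Premium.
Firm B against (Mid, Ultra): payoffs 6, 9 → best response Ultra.
Firm C against (Low, Premium): payoffs 1, 3 → best response Ultra.
Firm C against (Low, Ultra): payoffs 8, 2 → best response Premium.
Firm C against (Mid, Premium): payoffs 6, 4 → best response Premium.
Firm C against (Mid, Ultra): payoffs 4, 8 → best response Ultra.
Mutual best responses: (Mid, Premium, Premium); (Mid, Ultra, Ultra).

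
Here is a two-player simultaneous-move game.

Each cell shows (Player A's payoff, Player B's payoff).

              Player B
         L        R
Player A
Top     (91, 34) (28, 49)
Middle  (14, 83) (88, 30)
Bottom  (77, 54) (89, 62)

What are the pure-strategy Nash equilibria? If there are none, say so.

Mark each player's best response to every combination of opponents' strategies; a profile where every player is best-responding is a pure Nash equilibrium.
Player A against L: payoffs 91, 14, 77 → best response Top.
Player A against R: payoffs 28, 88, 89 → best response Bottom.
Player B against Top: payoffs 34, 49 → best response R.
Player B against Middle: payoffs 83, 30 → best response L.
Player B against Bottom: payoffs 54, 62 → best response R.
Mutual best responses: (Bottom, R).

The unique pure-strategy Nash equilibrium is (Bottom, R).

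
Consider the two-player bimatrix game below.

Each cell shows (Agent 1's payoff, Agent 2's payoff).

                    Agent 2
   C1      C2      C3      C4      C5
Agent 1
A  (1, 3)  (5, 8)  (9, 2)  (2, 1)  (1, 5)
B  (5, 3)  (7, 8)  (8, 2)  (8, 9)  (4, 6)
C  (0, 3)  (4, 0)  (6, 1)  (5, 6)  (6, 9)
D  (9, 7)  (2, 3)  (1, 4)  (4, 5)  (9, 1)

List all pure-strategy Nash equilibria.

Mark each player's best response to every combination of opponents' strategies; a profile where every player is best-responding is a pure Nash equilibrium.
Agent 1 against C1: payoffs 1, 5, 0, 9 → best response D.
Agent 1 against C2: payoffs 5, 7, 4, 2 → best response B.
Agent 1 against C3: payoffs 9, 8, 6, 1 → best response A.
Agent 1 against C4: payoffs 2, 8, 5, 4 → best response B.
Agent 1 against C5: payoffs 1, 4, 6, 9 → best response D.
Agent 2 against A: payoffs 3, 8, 2, 1, 5 → best response C2.
Agent 2 against B: payoffs 3, 8, 2, 9, 6 → best response C4.
Agent 2 against C: payoffs 3, 0, 1, 6, 9 → best response C5.
Agent 2 against D: payoffs 7, 3, 4, 5, 1 → best response C1.
Mutual best responses: (B, C4); (D, C1).

Pure-strategy Nash equilibria: (B, C4); (D, C1)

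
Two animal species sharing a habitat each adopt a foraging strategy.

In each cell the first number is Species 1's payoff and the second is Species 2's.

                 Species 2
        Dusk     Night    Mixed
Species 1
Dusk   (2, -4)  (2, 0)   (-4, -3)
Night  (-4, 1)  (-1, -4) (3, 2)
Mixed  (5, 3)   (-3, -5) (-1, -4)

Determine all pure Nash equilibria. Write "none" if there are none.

The pure Nash equilibria are (Dusk, Night), (Night, Mixed), (Mixed, Dusk).

Species 1 against Dusk: payoffs 2, -4, 5 → best response Mixed.
Species 1 against Night: payoffs 2, -1, -3 → best response Dusk.
Species 1 against Mixed: payoffs -4, 3, -1 → best response Night.
Species 2 against Dusk: payoffs -4, 0, -3 → best response Night.
Species 2 against Night: payoffs 1, -4, 2 → best response Mixed.
Species 2 against Mixed: payoffs 3, -5, -4 → best response Dusk.
Mutual best responses: (Dusk, Night); (Night, Mixed); (Mixed, Dusk).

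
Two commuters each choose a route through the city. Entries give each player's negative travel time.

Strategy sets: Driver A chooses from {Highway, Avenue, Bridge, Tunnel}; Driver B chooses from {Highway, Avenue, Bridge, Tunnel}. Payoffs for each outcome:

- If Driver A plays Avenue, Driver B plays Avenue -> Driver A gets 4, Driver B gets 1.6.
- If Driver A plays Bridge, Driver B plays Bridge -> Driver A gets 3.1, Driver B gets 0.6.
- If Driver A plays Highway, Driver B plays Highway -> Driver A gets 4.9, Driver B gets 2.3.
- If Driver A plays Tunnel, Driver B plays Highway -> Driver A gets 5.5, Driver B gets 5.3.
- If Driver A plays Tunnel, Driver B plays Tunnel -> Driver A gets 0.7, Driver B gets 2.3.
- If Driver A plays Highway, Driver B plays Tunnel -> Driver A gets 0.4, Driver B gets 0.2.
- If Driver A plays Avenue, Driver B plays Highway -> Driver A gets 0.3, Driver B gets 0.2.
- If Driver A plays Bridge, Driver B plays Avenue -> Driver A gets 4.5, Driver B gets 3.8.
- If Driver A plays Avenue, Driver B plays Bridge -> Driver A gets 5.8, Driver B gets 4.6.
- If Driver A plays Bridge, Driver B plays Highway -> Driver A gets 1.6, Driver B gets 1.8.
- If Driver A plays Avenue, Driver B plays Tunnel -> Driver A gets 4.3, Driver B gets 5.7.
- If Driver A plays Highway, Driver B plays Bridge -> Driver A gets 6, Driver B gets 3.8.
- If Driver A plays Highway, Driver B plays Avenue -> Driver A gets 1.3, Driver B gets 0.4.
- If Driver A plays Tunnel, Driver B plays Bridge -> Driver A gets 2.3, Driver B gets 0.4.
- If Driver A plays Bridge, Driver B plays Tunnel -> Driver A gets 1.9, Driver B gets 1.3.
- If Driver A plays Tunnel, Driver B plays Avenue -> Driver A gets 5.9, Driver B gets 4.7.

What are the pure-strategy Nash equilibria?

Mark each player's best response to every combination of opponents' strategies; a profile where every player is best-responding is a pure Nash equilibrium.
Driver A against Highway: payoffs 4.9, 0.3, 1.6, 5.5 → best response Tunnel.
Driver A against Avenue: payoffs 1.3, 4, 4.5, 5.9 → best response Tunnel.
Driver A against Bridge: payoffs 6, 5.8, 3.1, 2.3 → best response Highway.
Driver A against Tunnel: payoffs 0.4, 4.3, 1.9, 0.7 → best response Avenue.
Driver B against Highway: payoffs 2.3, 0.4, 3.8, 0.2 → best response Bridge.
Driver B against Avenue: payoffs 0.2, 1.6, 4.6, 5.7 → best response Tunnel.
Driver B against Bridge: payoffs 1.8, 3.8, 0.6, 1.3 → best response Avenue.
Driver B against Tunnel: payoffs 5.3, 4.7, 0.4, 2.3 → best response Highway.
Mutual best responses: (Highway, Bridge); (Avenue, Tunnel); (Tunnel, Highway).

Pure-strategy Nash equilibria: (Highway, Bridge) and (Avenue, Tunnel) and (Tunnel, Highway)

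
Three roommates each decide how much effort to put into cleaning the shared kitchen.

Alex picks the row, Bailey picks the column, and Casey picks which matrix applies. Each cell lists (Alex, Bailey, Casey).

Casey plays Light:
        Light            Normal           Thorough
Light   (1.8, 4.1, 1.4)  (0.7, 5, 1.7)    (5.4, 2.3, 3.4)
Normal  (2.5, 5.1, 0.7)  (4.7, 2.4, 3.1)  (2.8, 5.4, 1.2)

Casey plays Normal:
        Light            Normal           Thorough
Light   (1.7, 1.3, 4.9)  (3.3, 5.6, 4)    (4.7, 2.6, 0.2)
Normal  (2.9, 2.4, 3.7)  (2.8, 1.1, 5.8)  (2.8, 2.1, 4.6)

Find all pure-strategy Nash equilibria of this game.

(Light, Normal, Normal) and (Normal, Light, Normal)

(Light, Light, Light): Alex can switch to Normal (1.8 → 2.5). Not NE.
(Light, Light, Normal): Alex can switch to Normal (1.7 → 2.9). Not NE.
(Light, Normal, Light): Alex can switch to Normal (0.7 → 4.7). Not NE.
(Light, Normal, Normal): Alex gets 3.3, best alternative 2.8; Bailey gets 5.6, best alternative 2.6; Casey gets 4, best alternative 1.7. No profitable deviation — NE.
(Light, Thorough, Light): Bailey can switch to Light (2.3 → 4.1). Not NE.
(Light, Thorough, Normal): Bailey can switch to Normal (2.6 → 5.6). Not NE.
(Normal, Light, Light): Bailey can switch to Thorough (5.1 → 5.4). Not NE.
(Normal, Light, Normal): Alex gets 2.9, best alternative 1.7; Bailey gets 2.4, best alternative 2.1; Casey gets 3.7, best alternative 0.7. No profitable deviation — NE.
(Normal, Normal, Light): Bailey can switch to Light (2.4 → 5.1). Not NE.
(Normal, Normal, Normal): Alex can switch to Light (2.8 → 3.3). Not NE.
(The remaining 2 profiles each have a profitable deviation by the same check.)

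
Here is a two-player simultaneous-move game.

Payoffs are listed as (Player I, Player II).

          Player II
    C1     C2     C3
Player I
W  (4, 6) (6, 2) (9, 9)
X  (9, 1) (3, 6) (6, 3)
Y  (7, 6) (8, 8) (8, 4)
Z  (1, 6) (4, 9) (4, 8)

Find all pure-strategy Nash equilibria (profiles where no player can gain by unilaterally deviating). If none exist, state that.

(W, C1): Player I can switch to X (4 → 9). Not NE.
(W, C2): Player I can switch to Y (6 → 8). Not NE.
(W, C3): Player I gets 9, best alternative 8; Player II gets 9, best alternative 6. No profitable deviation — NE.
(X, C1): Player II can switch to C2 (1 → 6). Not NE.
(X, C2): Player I can switch to W (3 → 6). Not NE.
(X, C3): Player I can switch to W (6 → 9). Not NE.
(Y, C1): Player I can switch to X (7 → 9). Not NE.
(Y, C2): Player I gets 8, best alternative 6; Player II gets 8, best alternative 6. No profitable deviation — NE.
(Y, C3): Player I can switch to W (8 → 9). Not NE.
(Z, C1): Player I can switch to W (1 → 4). Not NE.
(Z, C2): Player I can switch to W (4 → 6). Not NE.
(Z, C3): Player I can switch to W (4 → 9). Not NE.

The pure Nash equilibria are (W, C3); (Y, C2).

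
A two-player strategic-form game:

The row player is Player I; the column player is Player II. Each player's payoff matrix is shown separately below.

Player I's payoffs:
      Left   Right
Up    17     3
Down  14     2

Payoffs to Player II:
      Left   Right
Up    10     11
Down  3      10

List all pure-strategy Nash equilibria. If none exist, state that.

For each player, find the best response to each opponent profile; mutual best responses are the pure NE.
Player I against Left: payoffs 17, 14 → best response Up.
Player I against Right: payoffs 3, 2 → best response Up.
Player II against Up: payoffs 10, 11 → best response Right.
Player II against Down: payoffs 3, 10 → best response Right.
Mutual best responses: (Up, Right).

(Up, Right)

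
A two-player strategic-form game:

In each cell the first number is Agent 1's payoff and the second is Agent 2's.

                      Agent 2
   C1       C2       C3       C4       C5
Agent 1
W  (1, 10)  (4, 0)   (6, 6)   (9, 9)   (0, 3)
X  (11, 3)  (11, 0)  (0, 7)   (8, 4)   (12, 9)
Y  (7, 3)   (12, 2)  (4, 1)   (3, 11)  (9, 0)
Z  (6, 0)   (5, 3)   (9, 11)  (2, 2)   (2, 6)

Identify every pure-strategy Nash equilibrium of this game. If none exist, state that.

(X, C5), (Z, C3)

(W, C1): Agent 1 can switch to X (1 → 11). Not NE.
(W, C2): Agent 1 can switch to X (4 → 11). Not NE.
(W, C3): Agent 1 can switch to Z (6 → 9). Not NE.
(W, C4): Agent 2 can switch to C1 (9 → 10). Not NE.
(W, C5): Agent 1 can switch to X (0 → 12). Not NE.
(X, C1): Agent 2 can switch to C3 (3 → 7). Not NE.
(X, C2): Agent 1 can switch to Y (11 → 12). Not NE.
(X, C3): Agent 1 can switch to W (0 → 6). Not NE.
(X, C5): Agent 1 gets 12, best alternative 9; Agent 2 gets 9, best alternative 7. No profitable deviation — NE.
(Z, C3): Agent 1 gets 9, best alternative 6; Agent 2 gets 11, best alternative 6. No profitable deviation — NE.
(The remaining 10 profiles each have a profitable deviation by the same check.)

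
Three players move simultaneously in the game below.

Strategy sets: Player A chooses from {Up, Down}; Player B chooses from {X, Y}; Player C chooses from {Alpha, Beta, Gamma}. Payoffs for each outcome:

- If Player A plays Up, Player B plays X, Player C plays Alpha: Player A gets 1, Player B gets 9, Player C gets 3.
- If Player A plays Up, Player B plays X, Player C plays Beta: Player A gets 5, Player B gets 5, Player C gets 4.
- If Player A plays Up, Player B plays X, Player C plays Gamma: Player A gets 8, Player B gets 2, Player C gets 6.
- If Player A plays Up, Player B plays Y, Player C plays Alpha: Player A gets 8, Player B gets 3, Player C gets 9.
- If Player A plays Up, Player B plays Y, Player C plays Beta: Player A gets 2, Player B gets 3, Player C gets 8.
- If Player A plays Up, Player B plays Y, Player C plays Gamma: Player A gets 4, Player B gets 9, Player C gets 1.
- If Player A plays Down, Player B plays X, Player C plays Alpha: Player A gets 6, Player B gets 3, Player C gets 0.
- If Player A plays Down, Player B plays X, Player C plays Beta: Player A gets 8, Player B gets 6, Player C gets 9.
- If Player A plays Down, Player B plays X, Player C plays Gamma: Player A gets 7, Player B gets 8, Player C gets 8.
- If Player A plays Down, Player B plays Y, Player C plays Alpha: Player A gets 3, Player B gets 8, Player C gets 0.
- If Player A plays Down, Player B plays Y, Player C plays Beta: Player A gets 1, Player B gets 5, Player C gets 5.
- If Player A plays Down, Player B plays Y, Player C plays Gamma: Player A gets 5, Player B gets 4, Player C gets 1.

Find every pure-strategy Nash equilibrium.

(Down, X, Beta)

(Up, X, Alpha): Player A can switch to Down (1 → 6). Not NE.
(Up, X, Beta): Player A can switch to Down (5 → 8). Not NE.
(Up, X, Gamma): Player B can switch to Y (2 → 9). Not NE.
(Up, Y, Alpha): Player B can switch to X (3 → 9). Not NE.
(Up, Y, Beta): Player B can switch to X (3 → 5). Not NE.
(Up, Y, Gamma): Player A can switch to Down (4 → 5). Not NE.
(Down, X, Alpha): Player B can switch to Y (3 → 8). Not NE.
(Down, X, Beta): Player A gets 8, best alternative 5; Player B gets 6, best alternative 5; Player C gets 9, best alternative 8. No profitable deviation — NE.
(Down, X, Gamma): Player A can switch to Up (7 → 8). Not NE.
(Down, Y, Alpha): Player A can switch to Up (3 → 8). Not NE.
(Down, Y, Beta): Player A can switch to Up (1 → 2). Not NE.
(The remaining 1 profile has a profitable deviation by the same check.)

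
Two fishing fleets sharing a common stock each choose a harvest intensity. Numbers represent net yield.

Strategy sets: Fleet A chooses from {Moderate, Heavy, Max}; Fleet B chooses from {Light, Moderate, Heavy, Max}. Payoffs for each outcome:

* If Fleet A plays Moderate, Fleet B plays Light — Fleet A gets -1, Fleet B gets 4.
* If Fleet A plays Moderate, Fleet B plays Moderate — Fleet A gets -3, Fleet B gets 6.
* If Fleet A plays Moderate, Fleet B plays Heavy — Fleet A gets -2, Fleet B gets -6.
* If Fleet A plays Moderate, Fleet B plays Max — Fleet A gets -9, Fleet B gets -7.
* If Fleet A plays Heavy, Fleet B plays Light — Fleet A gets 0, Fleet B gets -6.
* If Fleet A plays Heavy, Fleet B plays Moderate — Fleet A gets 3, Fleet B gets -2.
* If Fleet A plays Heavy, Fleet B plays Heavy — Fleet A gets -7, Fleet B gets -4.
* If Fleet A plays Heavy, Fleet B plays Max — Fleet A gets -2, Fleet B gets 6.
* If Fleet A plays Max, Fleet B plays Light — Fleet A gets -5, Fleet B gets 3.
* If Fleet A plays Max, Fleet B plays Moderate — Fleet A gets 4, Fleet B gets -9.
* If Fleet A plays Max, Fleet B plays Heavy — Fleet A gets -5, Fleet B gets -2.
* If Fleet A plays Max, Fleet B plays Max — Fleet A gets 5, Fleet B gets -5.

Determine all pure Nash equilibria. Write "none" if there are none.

There is no pure-strategy Nash equilibrium.

For each player, find the best response to each opponent profile; mutual best responses are the pure NE.
Fleet A against Light: payoffs -1, 0, -5 → best response Heavy.
Fleet A against Moderate: payoffs -3, 3, 4 → best response Max.
Fleet A against Heavy: payoffs -2, -7, -5 → best response Moderate.
Fleet A against Max: payoffs -9, -2, 5 → best response Max.
Fleet B against Moderate: payoffs 4, 6, -6, -7 → best response Moderate.
Fleet B against Heavy: payoffs -6, -2, -4, 6 → best response Max.
Fleet B against Max: payoffs 3, -9, -2, -5 → best response Light.
No profile is a mutual best response for all players.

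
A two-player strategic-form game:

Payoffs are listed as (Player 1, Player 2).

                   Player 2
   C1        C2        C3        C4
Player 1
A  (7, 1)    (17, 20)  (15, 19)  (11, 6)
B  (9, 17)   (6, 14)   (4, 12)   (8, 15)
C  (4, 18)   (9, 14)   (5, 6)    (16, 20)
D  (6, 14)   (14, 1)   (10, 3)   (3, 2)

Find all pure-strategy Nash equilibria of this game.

(A, C1): Player 1 can switch to B (7 → 9). Not NE.
(A, C2): Player 1 gets 17, best alternative 14; Player 2 gets 20, best alternative 19. No profitable deviation — NE.
(A, C3): Player 2 can switch to C2 (19 → 20). Not NE.
(A, C4): Player 1 can switch to C (11 → 16). Not NE.
(B, C1): Player 1 gets 9, best alternative 7; Player 2 gets 17, best alternative 15. No profitable deviation — NE.
(B, C2): Player 1 can switch to A (6 → 17). Not NE.
(B, C3): Player 1 can switch to A (4 → 15). Not NE.
(B, C4): Player 1 can switch to A (8 → 11). Not NE.
(C, C1): Player 1 can switch to A (4 → 7). Not NE.
(C, C2): Player 1 can switch to A (9 → 17). Not NE.
(C, C3): Player 1 can switch to A (5 → 15). Not NE.
(C, C4): Player 1 gets 16, best alternative 11; Player 2 gets 20, best alternative 18. No profitable deviation — NE.
(D, C1): Player 1 can switch to A (6 → 7). Not NE.
(The remaining 3 profiles each have a profitable deviation by the same check.)

Pure-strategy Nash equilibria: (A, C2), (B, C1), (C, C4)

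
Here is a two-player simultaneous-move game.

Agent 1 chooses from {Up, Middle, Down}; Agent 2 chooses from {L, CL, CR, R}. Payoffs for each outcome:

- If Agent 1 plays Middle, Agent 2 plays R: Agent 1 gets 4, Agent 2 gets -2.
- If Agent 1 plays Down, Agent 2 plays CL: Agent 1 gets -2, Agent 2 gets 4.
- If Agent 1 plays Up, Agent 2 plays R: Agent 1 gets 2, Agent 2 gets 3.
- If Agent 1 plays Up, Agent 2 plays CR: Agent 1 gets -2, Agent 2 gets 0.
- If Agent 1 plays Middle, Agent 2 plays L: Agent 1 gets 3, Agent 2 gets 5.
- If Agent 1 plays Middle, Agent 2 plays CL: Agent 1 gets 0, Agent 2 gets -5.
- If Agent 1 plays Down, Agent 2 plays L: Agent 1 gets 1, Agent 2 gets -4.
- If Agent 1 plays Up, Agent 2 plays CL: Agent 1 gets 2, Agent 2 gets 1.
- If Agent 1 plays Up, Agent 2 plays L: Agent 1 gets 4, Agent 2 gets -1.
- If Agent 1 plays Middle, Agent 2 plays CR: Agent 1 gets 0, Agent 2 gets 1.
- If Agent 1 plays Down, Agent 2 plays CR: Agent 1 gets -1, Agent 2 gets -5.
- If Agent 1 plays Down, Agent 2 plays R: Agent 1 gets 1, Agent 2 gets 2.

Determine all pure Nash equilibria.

No pure-strategy Nash equilibrium.

Agent 1 against L: payoffs 4, 3, 1 → best response Up.
Agent 1 against CL: payoffs 2, 0, -2 → best response Up.
Agent 1 against CR: payoffs -2, 0, -1 → best response Middle.
Agent 1 against R: payoffs 2, 4, 1 → best response Middle.
Agent 2 against Up: payoffs -1, 1, 0, 3 → best response R.
Agent 2 against Middle: payoffs 5, -5, 1, -2 → best response L.
Agent 2 against Down: payoffs -4, 4, -5, 2 → best response CL.
No profile is a mutual best response for all players.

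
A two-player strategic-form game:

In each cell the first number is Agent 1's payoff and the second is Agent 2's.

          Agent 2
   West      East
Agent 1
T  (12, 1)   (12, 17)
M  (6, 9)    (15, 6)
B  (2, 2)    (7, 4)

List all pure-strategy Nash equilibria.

(T, West): Agent 2 can switch to East (1 → 17). Not NE.
(T, East): Agent 1 can switch to M (12 → 15). Not NE.
(M, West): Agent 1 can switch to T (6 → 12). Not NE.
(M, East): Agent 2 can switch to West (6 → 9). Not NE.
(B, West): Agent 1 can switch to T (2 → 12). Not NE.
(B, East): Agent 1 can switch to T (7 → 12). Not NE.

No pure-strategy Nash equilibrium.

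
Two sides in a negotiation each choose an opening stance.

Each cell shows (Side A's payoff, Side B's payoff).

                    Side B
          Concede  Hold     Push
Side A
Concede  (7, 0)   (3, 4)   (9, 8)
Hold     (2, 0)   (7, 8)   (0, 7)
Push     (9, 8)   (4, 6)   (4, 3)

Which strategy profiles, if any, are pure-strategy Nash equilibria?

Side A against Concede: payoffs 7, 2, 9 → best response Push.
Side A against Hold: payoffs 3, 7, 4 → best response Hold.
Side A against Push: payoffs 9, 0, 4 → best response Concede.
Side B against Concede: payoffs 0, 4, 8 → best response Push.
Side B against Hold: payoffs 0, 8, 7 → best response Hold.
Side B against Push: payoffs 8, 6, 3 → best response Concede.
Mutual best responses: (Concede, Push); (Hold, Hold); (Push, Concede).

The pure Nash equilibria are (Concede, Push); (Hold, Hold); (Push, Concede).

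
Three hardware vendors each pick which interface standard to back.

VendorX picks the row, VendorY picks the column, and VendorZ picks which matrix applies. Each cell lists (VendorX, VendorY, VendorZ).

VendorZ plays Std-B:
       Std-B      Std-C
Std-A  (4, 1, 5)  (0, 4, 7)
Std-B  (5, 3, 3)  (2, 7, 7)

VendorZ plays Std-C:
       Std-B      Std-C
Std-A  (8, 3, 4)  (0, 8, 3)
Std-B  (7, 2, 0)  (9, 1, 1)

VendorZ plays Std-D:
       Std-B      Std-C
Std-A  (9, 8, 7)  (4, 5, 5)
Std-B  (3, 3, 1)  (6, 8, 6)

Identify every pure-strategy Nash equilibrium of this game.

(Std-A, Std-B, Std-D) and (Std-B, Std-C, Std-B)

VendorX against (Std-B, Std-B): payoffs 4, 5 → best response Std-B.
VendorX against (Std-B, Std-C): payoffs 8, 7 → best response Std-A.
VendorX against (Std-B, Std-D): payoffs 9, 3 → best response Std-A.
VendorX against (Std-C, Std-B): payoffs 0, 2 → best response Std-B.
VendorX against (Std-C, Std-C): payoffs 0, 9 → best response Std-B.
VendorX against (Std-C, Std-D): payoffs 4, 6 → best response Std-B.
VendorY against (Std-A, Std-B): payoffs 1, 4 → best response Std-C.
VendorY against (Std-A, Std-C): payoffs 3, 8 → best response Std-C.
VendorY against (Std-A, Std-D): payoffs 8, 5 → best response Std-B.
VendorY against (Std-B, Std-B): payoffs 3, 7 → best response Std-C.
VendorY against (Std-B, Std-C): payoffs 2, 1 → best response Std-B.
VendorY against (Std-B, Std-D): payoffs 3, 8 → best response Std-C.
VendorZ against (Std-A, Std-B): payoffs 5, 4, 7 → best response Std-D.
VendorZ against (Std-A, Std-C): payoffs 7, 3, 5 → best response Std-B.
VendorZ against (Std-B, Std-B): payoffs 3, 0, 1 → best response Std-B.
VendorZ against (Std-B, Std-C): payoffs 7, 1, 6 → best response Std-B.
Mutual best responses: (Std-A, Std-B, Std-D); (Std-B, Std-C, Std-B).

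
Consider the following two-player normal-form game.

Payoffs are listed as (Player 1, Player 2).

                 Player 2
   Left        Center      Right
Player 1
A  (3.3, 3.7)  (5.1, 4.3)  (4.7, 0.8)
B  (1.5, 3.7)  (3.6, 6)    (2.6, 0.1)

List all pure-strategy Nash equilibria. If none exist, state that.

Player 1 against Left: payoffs 3.3, 1.5 → best response A.
Player 1 against Center: payoffs 5.1, 3.6 → best response A.
Player 1 against Right: payoffs 4.7, 2.6 → best response A.
Player 2 against A: payoffs 3.7, 4.3, 0.8 → best response Center.
Player 2 against B: payoffs 3.7, 6, 0.1 → best response Center.
Mutual best responses: (A, Center).

Pure NE: (A, Center)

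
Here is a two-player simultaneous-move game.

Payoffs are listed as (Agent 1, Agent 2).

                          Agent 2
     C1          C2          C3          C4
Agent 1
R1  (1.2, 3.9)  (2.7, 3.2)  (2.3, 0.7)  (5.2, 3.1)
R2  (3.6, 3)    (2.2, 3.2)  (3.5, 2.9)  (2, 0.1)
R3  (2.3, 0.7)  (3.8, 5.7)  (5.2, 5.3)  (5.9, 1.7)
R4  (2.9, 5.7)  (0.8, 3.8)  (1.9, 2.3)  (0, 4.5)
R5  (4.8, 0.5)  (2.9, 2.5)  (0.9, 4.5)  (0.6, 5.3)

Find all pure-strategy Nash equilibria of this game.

Pure NE: (R3, C2)

Agent 1 against C1: payoffs 1.2, 3.6, 2.3, 2.9, 4.8 → best response R5.
Agent 1 against C2: payoffs 2.7, 2.2, 3.8, 0.8, 2.9 → best response R3.
Agent 1 against C3: payoffs 2.3, 3.5, 5.2, 1.9, 0.9 → best response R3.
Agent 1 against C4: payoffs 5.2, 2, 5.9, 0, 0.6 → best response R3.
Agent 2 against R1: payoffs 3.9, 3.2, 0.7, 3.1 → best response C1.
Agent 2 against R2: payoffs 3, 3.2, 2.9, 0.1 → best response C2.
Agent 2 against R3: payoffs 0.7, 5.7, 5.3, 1.7 → best response C2.
Agent 2 against R4: payoffs 5.7, 3.8, 2.3, 4.5 → best response C1.
Agent 2 against R5: payoffs 0.5, 2.5, 4.5, 5.3 → best response C4.
Mutual best responses: (R3, C2).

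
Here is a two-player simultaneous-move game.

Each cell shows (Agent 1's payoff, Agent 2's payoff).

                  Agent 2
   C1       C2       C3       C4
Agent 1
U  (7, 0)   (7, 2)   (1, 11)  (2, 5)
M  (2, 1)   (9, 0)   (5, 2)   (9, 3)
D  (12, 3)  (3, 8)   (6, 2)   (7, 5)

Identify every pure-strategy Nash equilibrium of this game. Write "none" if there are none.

Agent 1 against C1: payoffs 7, 2, 12 → best response D.
Agent 1 against C2: payoffs 7, 9, 3 → best response M.
Agent 1 against C3: payoffs 1, 5, 6 → best response D.
Agent 1 against C4: payoffs 2, 9, 7 → best response M.
Agent 2 against U: payoffs 0, 2, 11, 5 → best response C3.
Agent 2 against M: payoffs 1, 0, 2, 3 → best response C4.
Agent 2 against D: payoffs 3, 8, 2, 5 → best response C2.
Mutual best responses: (M, C4).

The unique pure-strategy Nash equilibrium is (M, C4).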